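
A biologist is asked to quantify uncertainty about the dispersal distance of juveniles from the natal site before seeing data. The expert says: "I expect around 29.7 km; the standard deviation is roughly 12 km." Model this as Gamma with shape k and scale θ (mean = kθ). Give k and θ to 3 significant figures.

For Gamma(k, scale θ): mean = kθ, variance = kθ², so CV = 1/√k.
CV = SD/mean = 12/29.7 = 0.404, hence k = 1/CV² = 6.13.
Then θ = mean/k = 29.7/6.13 = 4.85.

k ≈ 6.13, θ ≈ 4.85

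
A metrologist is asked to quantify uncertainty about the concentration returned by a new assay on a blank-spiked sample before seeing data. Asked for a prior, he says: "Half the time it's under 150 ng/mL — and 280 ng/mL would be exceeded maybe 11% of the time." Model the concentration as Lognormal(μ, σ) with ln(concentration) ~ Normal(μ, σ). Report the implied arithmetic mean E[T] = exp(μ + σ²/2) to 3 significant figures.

E[T] ≈ 171 ng/mL

If T ~ Lognormal(μ,σ) then ln T ~ Normal(μ,σ), so the p-quantile of ln T is μ + z_p·σ.
ln(150) = 5.011 and ln(280) = 5.635; z_{0.5} = 0, z_{0.89} = 1.227.
σ = (5.635 − 5.011)/(1.227 − (0)) = 0.509.
μ = 5.011 − (0)·0.509 = 5.011.
E[T] = exp(μ + σ²/2) = exp(5.011 + 0.1295) = 171 ng/mL.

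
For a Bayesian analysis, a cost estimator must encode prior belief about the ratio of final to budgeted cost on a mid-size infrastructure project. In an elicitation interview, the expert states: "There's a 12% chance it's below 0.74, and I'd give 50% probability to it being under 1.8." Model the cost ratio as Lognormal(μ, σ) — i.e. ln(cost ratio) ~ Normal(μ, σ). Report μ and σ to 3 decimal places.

If T ~ Lognormal(μ,σ) then ln T ~ Normal(μ,σ), so the p-quantile of ln T is μ + z_p·σ.
ln(0.74) = -0.3011 and ln(1.8) = 0.5878; z_{0.12} = -1.175, z_{0.5} = 0.
σ = (0.5878 − -0.3011)/(0 − (-1.175)) = 0.757.
μ = -0.3011 − (-1.175)·0.757 = 0.588.

μ ≈ 0.588, σ ≈ 0.757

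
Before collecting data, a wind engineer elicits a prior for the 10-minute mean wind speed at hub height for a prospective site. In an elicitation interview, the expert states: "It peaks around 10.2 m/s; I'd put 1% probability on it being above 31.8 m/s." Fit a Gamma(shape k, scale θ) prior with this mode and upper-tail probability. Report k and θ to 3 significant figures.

k ≈ 4.45, θ ≈ 2.96

Gamma(k,θ) with k>1 has mode (k−1)θ, so θ = 10.2/(k−1).
Need P(X < 31.8) = 0.99 with θ tied to k this way. Start at k = 2, θ = 10.2: P(X<31.8) ≈ 0.818.
Too low — raise k to concentrate. Iterating converges to k ≈ 4.45.
Then θ = 10.2/(4.45−1) ≈ 2.96.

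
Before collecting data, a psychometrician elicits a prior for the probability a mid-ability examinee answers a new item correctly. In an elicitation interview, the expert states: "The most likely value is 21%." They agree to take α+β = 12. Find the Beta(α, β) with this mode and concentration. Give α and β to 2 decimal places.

α = 3.10, β = 8.90

For α,β > 1 the Beta mode is (α−1)/(α+β−2). With α+β = 12, the mode is (α−1)/10.
Set (α−1)/10 = 0.21 → α = 1 + 0.21·10 = 3.10.
β = 12 − α = 8.90.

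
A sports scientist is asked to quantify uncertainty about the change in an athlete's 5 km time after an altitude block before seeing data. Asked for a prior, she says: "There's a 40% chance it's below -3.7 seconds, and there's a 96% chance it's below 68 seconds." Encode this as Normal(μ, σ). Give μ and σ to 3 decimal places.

μ = 5.364, σ = 35.778

For Normal(μ,σ), the p-quantile is μ + z_p·σ. Here z_{0.4} = -0.2533, z_{0.96} = 1.751.
So -3.7 = μ − 0.2533σ and 68 = μ + 1.751σ.
Subtracting: σ = (68 − -3.7)/(1.751 − (-0.2533)) = 35.778.
Then μ = -3.7 − (-0.2533)·35.778 = 5.364.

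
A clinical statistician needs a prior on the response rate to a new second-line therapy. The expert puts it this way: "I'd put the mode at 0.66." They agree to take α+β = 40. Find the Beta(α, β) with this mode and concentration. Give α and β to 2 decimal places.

For α,β > 1 the Beta mode is (α−1)/(α+β−2). With α+β = 40, the mode is (α−1)/38.
Set (α−1)/38 = 0.66 → α = 1 + 0.66·38 = 26.08.
β = 40 − α = 13.92.

α = 26.08, β = 13.92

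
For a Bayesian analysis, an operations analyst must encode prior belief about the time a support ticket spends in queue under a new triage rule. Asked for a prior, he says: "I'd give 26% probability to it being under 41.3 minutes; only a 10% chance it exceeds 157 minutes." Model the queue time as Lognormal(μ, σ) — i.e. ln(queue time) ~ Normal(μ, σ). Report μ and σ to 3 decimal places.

If T ~ Lognormal(μ,σ) then ln T ~ Normal(μ,σ), so the p-quantile of ln T is μ + z_p·σ.
ln(41.3) = 3.721 and ln(157) = 5.056; z_{0.26} = -0.6433, z_{0.9} = 1.282.
σ = (5.056 − 3.721)/(1.282 − (-0.6433)) = 0.694.
μ = 3.721 − (-0.6433)·0.694 = 4.167.

μ ≈ 4.167, σ ≈ 0.694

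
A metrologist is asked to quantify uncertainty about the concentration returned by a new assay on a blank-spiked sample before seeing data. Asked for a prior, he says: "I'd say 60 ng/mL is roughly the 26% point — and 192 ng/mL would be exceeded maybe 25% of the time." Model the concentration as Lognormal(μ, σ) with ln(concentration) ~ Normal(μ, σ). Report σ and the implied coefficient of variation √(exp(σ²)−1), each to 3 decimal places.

If T ~ Lognormal(μ,σ) then ln T ~ Normal(μ,σ), so the p-quantile of ln T is μ + z_p·σ.
ln(60) = 4.094 and ln(192) = 5.257; z_{0.26} = -0.6433, z_{0.75} = 0.6745.
σ = (5.257 − 4.094)/(0.6745 − (-0.6433)) = 0.883.
μ = 4.094 − (-0.6433)·0.883 = 4.662.
CV = √(exp(σ²)−1) = √(exp(0.7790)−1) = 1.086.

σ ≈ 0.883, CV ≈ 1.086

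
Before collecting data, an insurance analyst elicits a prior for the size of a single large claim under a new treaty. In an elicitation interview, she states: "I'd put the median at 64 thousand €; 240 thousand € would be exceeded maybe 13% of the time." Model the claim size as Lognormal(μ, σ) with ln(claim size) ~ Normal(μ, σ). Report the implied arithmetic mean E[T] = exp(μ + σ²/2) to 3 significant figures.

If T ~ Lognormal(μ,σ) then ln T ~ Normal(μ,σ), so the p-quantile of ln T is μ + z_p·σ.
ln(64) = 4.159 and ln(240) = 5.481; z_{0.5} = 0, z_{0.87} = 1.126.
σ = (5.481 − 4.159)/(1.126 − (0)) = 1.173.
μ = 4.159 − (0)·1.173 = 4.159.
E[T] = exp(μ + σ²/2) = exp(4.159 + 0.6885) = 127 thousand €.

E[T] ≈ 127 thousand €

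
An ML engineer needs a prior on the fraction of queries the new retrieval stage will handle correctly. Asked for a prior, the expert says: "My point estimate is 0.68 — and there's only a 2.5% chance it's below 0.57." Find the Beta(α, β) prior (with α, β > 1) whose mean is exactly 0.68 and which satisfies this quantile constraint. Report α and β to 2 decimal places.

α ≈ 50.14, β ≈ 23.59

With mean 0.68 fixed, write α = 0.68s, β = 0.32s where s = α+β.
Need P(θ < 0.57) = 0.025 under Beta(0.68s, 0.32s). Normal approximation: (q−m)/√(m(1−m)/s) ≈ z_{0.025} = -1.96, so s ≈ 0.68·0.32·(-1.96)²/(0.57−0.68)² = 69.1.
At s = 69.1: P(θ<0.57) ≈ 0.029. Adjusting to match 0.025 gives s ≈ 73.73.
So α = 0.68·73.73 ≈ 50.14, β = 0.32·73.73 ≈ 23.59.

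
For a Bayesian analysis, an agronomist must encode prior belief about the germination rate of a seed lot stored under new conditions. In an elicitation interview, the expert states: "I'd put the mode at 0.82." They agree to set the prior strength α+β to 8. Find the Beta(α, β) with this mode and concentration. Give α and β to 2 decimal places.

For α,β > 1 the Beta mode is (α−1)/(α+β−2). With α+β = 8, the mode is (α−1)/6.
Set (α−1)/6 = 0.82 → α = 1 + 0.82·6 = 5.92.
β = 8 − α = 2.08.

α = 5.92, β = 2.08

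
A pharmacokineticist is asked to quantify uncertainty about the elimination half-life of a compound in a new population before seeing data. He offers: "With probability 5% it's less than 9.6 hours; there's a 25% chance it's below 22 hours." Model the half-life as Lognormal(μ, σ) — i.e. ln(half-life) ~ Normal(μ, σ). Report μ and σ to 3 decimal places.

If T ~ Lognormal(μ,σ) then ln T ~ Normal(μ,σ), so the p-quantile of ln T is μ + z_p·σ.
ln(9.6) = 2.262 and ln(22) = 3.091; z_{0.05} = -1.645, z_{0.25} = -0.6745.
σ = (3.091 − 2.262)/(-0.6745 − (-1.645)) = 0.855.
μ = 2.262 − (-1.645)·0.855 = 3.667.

μ ≈ 3.667, σ ≈ 0.855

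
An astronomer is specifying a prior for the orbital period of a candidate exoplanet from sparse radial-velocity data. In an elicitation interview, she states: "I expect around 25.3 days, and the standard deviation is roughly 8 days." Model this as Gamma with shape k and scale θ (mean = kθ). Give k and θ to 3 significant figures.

k ≈ 10, θ ≈ 2.53

For Gamma(k, scale θ): mean = kθ, variance = kθ², so CV = 1/√k.
CV = SD/mean = 8/25.3 = 0.3162, hence k = 1/CV² = 10.
Then θ = mean/k = 25.3/10 = 2.53.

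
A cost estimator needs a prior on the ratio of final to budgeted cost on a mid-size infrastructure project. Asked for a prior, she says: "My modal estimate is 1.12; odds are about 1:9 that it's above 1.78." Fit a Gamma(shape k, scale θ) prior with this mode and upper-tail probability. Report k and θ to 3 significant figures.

Gamma(k,θ) with k>1 has mode (k−1)θ, so θ = 1.12/(k−1).
Need P(X < 1.78) = 0.9 with θ tied to k this way. Start at k = 2, θ = 1.12: P(X<1.78) ≈ 0.472.
Too low — raise k to concentrate. Iterating converges to k ≈ 9.74.
Then θ = 1.12/(9.74−1) ≈ 0.128.

k ≈ 9.74, θ ≈ 0.128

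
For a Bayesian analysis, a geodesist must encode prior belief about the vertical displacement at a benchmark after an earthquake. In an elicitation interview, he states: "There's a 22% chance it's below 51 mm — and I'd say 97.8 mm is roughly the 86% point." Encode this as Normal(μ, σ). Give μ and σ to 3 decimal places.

μ = 70.508, σ = 25.263

For Normal(μ,σ), the p-quantile is μ + z_p·σ. Here z_{0.22} = -0.7722, z_{0.86} = 1.08.
So 51 = μ − 0.7722σ and 97.8 = μ + 1.08σ.
Subtracting: σ = (97.8 − 51)/(1.08 − (-0.7722)) = 25.263.
Then μ = 51 − (-0.7722)·25.263 = 70.508.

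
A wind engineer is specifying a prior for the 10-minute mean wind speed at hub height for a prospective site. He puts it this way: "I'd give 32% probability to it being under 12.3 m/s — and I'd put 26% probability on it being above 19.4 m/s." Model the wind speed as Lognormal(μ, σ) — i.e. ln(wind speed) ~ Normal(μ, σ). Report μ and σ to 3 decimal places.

μ ≈ 2.701, σ ≈ 0.410

If T ~ Lognormal(μ,σ) then ln T ~ Normal(μ,σ), so the p-quantile of ln T is μ + z_p·σ.
ln(12.3) = 2.51 and ln(19.4) = 2.965; z_{0.32} = -0.4677, z_{0.74} = 0.6433.
σ = (2.965 − 2.51)/(0.6433 − (-0.4677)) = 0.410.
μ = 2.51 − (-0.4677)·0.410 = 2.701.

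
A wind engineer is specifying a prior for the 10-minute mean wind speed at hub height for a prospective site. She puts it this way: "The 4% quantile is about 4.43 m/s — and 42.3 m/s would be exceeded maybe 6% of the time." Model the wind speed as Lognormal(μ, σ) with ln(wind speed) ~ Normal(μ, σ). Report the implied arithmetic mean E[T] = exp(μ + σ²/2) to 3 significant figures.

E[T] ≈ 18.5 m/s

If T ~ Lognormal(μ,σ) then ln T ~ Normal(μ,σ), so the p-quantile of ln T is μ + z_p·σ.
ln(4.43) = 1.488 and ln(42.3) = 3.745; z_{0.04} = -1.751, z_{0.94} = 1.555.
σ = (3.745 − 1.488)/(1.555 − (-1.751)) = 0.683.
μ = 1.488 − (-1.751)·0.683 = 2.683.
E[T] = exp(μ + σ²/2) = exp(2.683 + 0.2330) = 18.5 m/s.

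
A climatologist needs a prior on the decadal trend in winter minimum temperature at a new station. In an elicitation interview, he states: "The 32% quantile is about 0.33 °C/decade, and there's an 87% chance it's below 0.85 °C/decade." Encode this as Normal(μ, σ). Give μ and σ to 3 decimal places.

μ = 0.483, σ = 0.326

The p-quantile of Normal(μ,σ) is μ + z_p·σ, with z_{0.32} = -0.4677 and z_{0.87} = 1.126.
Eliminate σ: μ = (z₂·x₁ − z₁·x₂)/(z₂ − z₁) = (1.126·0.33 − (-0.4677)·0.85)/1.594 = 0.483.
Then σ = (x₂ − x₁)/(z₂ − z₁) = (0.85 − 0.33)/1.594 = 0.326.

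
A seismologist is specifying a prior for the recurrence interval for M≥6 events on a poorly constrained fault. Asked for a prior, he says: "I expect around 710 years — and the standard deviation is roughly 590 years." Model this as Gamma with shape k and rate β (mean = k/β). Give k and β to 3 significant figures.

k ≈ 1.45, β ≈ 0.00204

For Gamma(k, rate β): mean = k/β, variance = k/β², so CV = 1/√k.
CV = SD/mean = 590/710 = 0.831, hence k = 1/CV² = 1.45.
Then β = k/mean = 1.45/710 = 0.00204.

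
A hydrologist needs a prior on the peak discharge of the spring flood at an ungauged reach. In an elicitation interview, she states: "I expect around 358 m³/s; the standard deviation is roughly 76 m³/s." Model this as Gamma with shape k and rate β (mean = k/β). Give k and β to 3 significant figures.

k ≈ 22.2, β ≈ 0.062

For Gamma(k, rate β): mean = k/β, variance = k/β², so CV = 1/√k.
CV = SD/mean = 76/358 = 0.2123, hence k = 1/CV² = 22.2.
Then β = k/mean = 22.2/358 = 0.062.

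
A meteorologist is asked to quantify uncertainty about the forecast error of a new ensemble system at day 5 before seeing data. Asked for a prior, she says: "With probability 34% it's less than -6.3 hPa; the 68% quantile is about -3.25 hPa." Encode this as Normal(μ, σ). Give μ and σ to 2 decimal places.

μ = -4.87, σ = 3.47

For Normal(μ,σ), the p-quantile is μ + z_p·σ. Here z_{0.34} = -0.4125, z_{0.68} = 0.4677.
So -6.3 = μ − 0.4125σ and -3.25 = μ + 0.4677σ.
Subtracting: σ = (-3.25 − -6.3)/(0.4677 − (-0.4125)) = 3.47.
Then μ = -6.3 − (-0.4125)·3.47 = -4.87.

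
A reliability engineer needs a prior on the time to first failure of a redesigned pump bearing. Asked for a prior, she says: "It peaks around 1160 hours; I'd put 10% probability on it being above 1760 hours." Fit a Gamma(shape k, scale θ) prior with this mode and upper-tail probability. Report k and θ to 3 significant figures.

k ≈ 11.7, θ ≈ 108

Gamma(k,θ) with k>1 has mode (k−1)θ, so θ = 1160/(k−1).
Need P(X < 1760) = 0.9 with θ tied to k this way. Start at k = 2, θ = 1160: P(X<1760) ≈ 0.448.
Too low — raise k to concentrate. Iterating converges to k ≈ 11.7.
Then θ = 1160/(11.7−1) ≈ 108.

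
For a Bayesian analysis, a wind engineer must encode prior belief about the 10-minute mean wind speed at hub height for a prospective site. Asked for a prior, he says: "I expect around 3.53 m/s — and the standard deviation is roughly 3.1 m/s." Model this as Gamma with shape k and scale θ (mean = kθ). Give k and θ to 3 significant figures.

For Gamma(k, scale θ): mean = kθ, variance = kθ², so CV = 1/√k.
CV = SD/mean = 3.1/3.53 = 0.8782, hence k = 1/CV² = 1.3.
Then θ = mean/k = 3.53/1.3 = 2.72.

k ≈ 1.3, θ ≈ 2.72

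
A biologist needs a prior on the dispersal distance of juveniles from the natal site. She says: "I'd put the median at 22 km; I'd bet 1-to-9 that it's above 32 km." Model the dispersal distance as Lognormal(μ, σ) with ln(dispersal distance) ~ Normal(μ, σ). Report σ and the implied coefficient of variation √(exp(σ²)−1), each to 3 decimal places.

If T ~ Lognormal(μ,σ) then ln T ~ Normal(μ,σ), so the p-quantile of ln T is μ + z_p·σ.
ln(22) = 3.091 and ln(32) = 3.466; z_{0.5} = 0, z_{0.9} = 1.282.
σ = (3.466 − 3.091)/(1.282 − (0)) = 0.292.
μ = 3.091 − (0)·0.292 = 3.091.
CV = √(exp(σ²)−1) = √(exp(0.0855)−1) = 0.299.

σ ≈ 0.292, CV ≈ 0.299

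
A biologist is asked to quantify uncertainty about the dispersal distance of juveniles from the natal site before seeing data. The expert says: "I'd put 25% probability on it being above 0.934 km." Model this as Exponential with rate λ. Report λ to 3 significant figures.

λ ≈ 1.48

P(T > 0.934) = e^(−λ·0.934) = 0.25, so λ = −ln(0.25)/0.934 = 1.48.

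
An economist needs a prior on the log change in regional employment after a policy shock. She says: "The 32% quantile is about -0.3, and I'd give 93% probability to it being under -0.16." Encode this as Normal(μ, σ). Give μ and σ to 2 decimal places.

For Normal(μ,σ), the p-quantile is μ + z_p·σ. Here z_{0.32} = -0.4677, z_{0.93} = 1.476.
So -0.3 = μ − 0.4677σ and -0.16 = μ + 1.476σ.
Subtracting: σ = (-0.16 − -0.3)/(1.476 − (-0.4677)) = 0.07.
Then μ = -0.3 − (-0.4677)·0.07 = -0.27.

μ = -0.27, σ = 0.07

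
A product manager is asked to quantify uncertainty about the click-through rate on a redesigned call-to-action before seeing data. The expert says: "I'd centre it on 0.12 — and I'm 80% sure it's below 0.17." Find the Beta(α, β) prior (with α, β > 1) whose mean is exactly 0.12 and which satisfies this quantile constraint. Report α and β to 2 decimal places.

With mean 0.12 fixed, write α = 0.12s, β = 0.88s where s = α+β.
Need P(θ < 0.17) = 0.8 under Beta(0.12s, 0.88s). Normal approximation: (q−m)/√(m(1−m)/s) ≈ z_{0.8} = 0.842, so s ≈ 0.12·0.88·(0.842)²/(0.17−0.12)² = 29.9.
At s = 29.9: P(θ<0.17) ≈ 0.815. Adjusting to match 0.8 gives s ≈ 24.96.
So α = 0.12·24.96 ≈ 3.00, β = 0.88·24.96 ≈ 21.97.

α ≈ 3.00, β ≈ 21.97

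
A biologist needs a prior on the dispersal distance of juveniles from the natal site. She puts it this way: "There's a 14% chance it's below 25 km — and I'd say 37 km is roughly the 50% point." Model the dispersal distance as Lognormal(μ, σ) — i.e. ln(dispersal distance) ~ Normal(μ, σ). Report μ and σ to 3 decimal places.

If T ~ Lognormal(μ,σ) then ln T ~ Normal(μ,σ), so the p-quantile of ln T is μ + z_p·σ.
ln(25) = 3.219 and ln(37) = 3.611; z_{0.14} = -1.08, z_{0.5} = 0.
σ = (3.611 − 3.219)/(0 − (-1.08)) = 0.363.
μ = 3.219 − (-1.08)·0.363 = 3.611.

μ ≈ 3.611, σ ≈ 0.363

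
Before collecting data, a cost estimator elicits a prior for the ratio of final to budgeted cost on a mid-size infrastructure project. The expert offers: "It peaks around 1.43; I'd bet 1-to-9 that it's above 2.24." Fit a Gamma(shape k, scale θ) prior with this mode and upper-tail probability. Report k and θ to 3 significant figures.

Gamma(k,θ) with k>1 has mode (k−1)θ, so θ = 1.43/(k−1).
Need P(X < 2.24) = 0.9 with θ tied to k this way. Start at k = 2, θ = 1.43: P(X<2.24) ≈ 0.464.
Too low — raise k to concentrate. Iterating converges to k ≈ 10.3.
Then θ = 1.43/(10.3−1) ≈ 0.154.

k ≈ 10.3, θ ≈ 0.154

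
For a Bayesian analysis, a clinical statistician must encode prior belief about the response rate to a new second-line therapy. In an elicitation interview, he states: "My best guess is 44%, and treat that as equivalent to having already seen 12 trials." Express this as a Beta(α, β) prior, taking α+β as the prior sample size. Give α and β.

Under the effective-sample-size interpretation, Beta(α, β) has prior mean α/(α+β) and prior sample size α+β.
So α+β = 12 and α/(α+β) = 0.44, giving α = 0.44·12 = 5.28 and β = 12 − 5.28 = 6.72.

α = 5.28, β = 6.72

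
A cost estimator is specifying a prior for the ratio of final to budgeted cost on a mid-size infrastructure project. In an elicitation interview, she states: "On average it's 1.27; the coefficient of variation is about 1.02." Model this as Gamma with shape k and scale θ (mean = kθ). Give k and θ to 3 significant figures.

For Gamma(k, scale θ): mean = kθ, variance = kθ², so CV = 1/√k.
CV = 1.02, hence k = 1/CV² = 0.961.
Then θ = mean/k = 1.27/0.961 = 1.32.

k ≈ 0.961, θ ≈ 1.32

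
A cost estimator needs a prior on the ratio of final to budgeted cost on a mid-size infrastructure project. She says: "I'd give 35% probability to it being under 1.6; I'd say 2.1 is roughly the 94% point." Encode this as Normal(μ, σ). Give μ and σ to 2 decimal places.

μ = 1.70, σ = 0.26

The p-quantile of Normal(μ,σ) is μ + z_p·σ, with z_{0.35} = -0.3853 and z_{0.94} = 1.555.
Eliminate σ: μ = (z₂·x₁ − z₁·x₂)/(z₂ − z₁) = (1.555·1.6 − (-0.3853)·2.1)/1.94 = 1.70.
Then σ = (x₂ − x₁)/(z₂ − z₁) = (2.1 − 1.6)/1.94 = 0.26.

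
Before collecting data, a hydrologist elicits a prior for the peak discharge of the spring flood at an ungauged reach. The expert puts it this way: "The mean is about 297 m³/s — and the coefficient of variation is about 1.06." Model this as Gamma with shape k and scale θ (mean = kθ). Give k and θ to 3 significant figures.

For Gamma(k, scale θ): mean = kθ, variance = kθ², so CV = 1/√k.
CV = 1.06, hence k = 1/CV² = 0.89.
Then θ = mean/k = 297/0.89 = 334.

k ≈ 0.89, θ ≈ 334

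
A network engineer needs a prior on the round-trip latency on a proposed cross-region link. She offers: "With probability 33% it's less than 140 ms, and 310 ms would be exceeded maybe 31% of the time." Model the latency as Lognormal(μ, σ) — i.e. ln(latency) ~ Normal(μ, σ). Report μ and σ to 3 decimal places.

If T ~ Lognormal(μ,σ) then ln T ~ Normal(μ,σ), so the p-quantile of ln T is μ + z_p·σ.
ln(140) = 4.942 and ln(310) = 5.737; z_{0.33} = -0.4399, z_{0.69} = 0.4959.
σ = (5.737 − 4.942)/(0.4959 − (-0.4399)) = 0.849.
μ = 4.942 − (-0.4399)·0.849 = 5.315.

μ ≈ 5.315, σ ≈ 0.849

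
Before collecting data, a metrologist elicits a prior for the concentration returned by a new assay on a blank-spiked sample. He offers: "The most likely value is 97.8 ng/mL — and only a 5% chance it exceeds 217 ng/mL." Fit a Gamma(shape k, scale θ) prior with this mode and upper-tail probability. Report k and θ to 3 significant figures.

k ≈ 5.33, θ ≈ 22.6

Gamma(k,θ) with k>1 has mode (k−1)θ, so θ = 97.8/(k−1).
Need P(X < 217) = 0.95 with θ tied to k this way. Start at k = 2, θ = 97.8: P(X<217) ≈ 0.650.
Too low — raise k to concentrate. Iterating converges to k ≈ 5.33.
Then θ = 97.8/(5.33−1) ≈ 22.6.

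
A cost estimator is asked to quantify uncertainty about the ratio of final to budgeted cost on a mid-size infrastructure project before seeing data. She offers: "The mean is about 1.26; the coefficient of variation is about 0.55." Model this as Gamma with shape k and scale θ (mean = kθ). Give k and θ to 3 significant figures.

k ≈ 3.31, θ ≈ 0.381

For Gamma(k, scale θ): mean = kθ, variance = kθ², so CV = 1/√k.
CV = 0.55, hence k = 1/CV² = 3.31.
Then θ = mean/k = 1.26/3.31 = 0.381.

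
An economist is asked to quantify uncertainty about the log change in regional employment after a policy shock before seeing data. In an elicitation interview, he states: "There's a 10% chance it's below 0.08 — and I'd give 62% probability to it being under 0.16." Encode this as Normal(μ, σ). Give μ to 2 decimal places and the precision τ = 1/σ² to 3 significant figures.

The p-quantile of Normal(μ,σ) is μ + z_p·σ, with z_{0.1} = -1.282 and z_{0.62} = 0.3055.
Eliminate σ: μ = (z₂·x₁ − z₁·x₂)/(z₂ − z₁) = (0.3055·0.08 − (-1.282)·0.16)/1.587 = 0.14.
Then σ = (x₂ − x₁)/(z₂ − z₁) = (0.16 − 0.08)/1.587 = 0.05.
Precision τ = 1/σ² = 1/0.05041² = 394.

μ = 0.14, τ = 394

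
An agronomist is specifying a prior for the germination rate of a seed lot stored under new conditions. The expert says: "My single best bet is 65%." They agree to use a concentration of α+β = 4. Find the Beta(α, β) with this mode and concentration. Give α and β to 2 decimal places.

For α,β > 1 the Beta mode is (α−1)/(α+β−2). With α+β = 4, the mode is (α−1)/2.
Set (α−1)/2 = 0.65 → α = 1 + 0.65·2 = 2.30.
β = 4 − α = 1.70.

α = 2.30, β = 1.70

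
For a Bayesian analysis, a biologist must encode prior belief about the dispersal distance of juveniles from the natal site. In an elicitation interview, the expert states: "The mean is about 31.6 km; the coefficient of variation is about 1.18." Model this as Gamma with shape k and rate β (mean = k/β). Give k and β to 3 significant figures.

For Gamma(k, rate β): mean = k/β, variance = k/β², so CV = 1/√k.
CV = 1.18, hence k = 1/CV² = 0.718.
Then β = k/mean = 0.718/31.6 = 0.0227.

k ≈ 0.718, β ≈ 0.0227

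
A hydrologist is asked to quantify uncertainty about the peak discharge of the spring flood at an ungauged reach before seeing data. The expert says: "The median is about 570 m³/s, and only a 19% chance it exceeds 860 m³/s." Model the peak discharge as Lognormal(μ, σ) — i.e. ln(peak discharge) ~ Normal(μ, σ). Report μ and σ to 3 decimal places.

If T ~ Lognormal(μ,σ) then ln T ~ Normal(μ,σ), so the p-quantile of ln T is μ + z_p·σ.
ln(570) = 6.346 and ln(860) = 6.757; z_{0.5} = 0, z_{0.81} = 0.8779.
σ = (6.757 − 6.346)/(0.8779 − (0)) = 0.469.
μ = 6.346 − (0)·0.469 = 6.346.

μ ≈ 6.346, σ ≈ 0.469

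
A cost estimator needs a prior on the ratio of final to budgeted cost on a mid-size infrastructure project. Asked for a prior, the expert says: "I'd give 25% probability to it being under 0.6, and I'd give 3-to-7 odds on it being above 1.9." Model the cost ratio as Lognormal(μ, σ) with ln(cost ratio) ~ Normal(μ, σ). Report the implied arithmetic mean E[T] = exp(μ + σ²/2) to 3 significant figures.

E[T] ≈ 1.82

If T ~ Lognormal(μ,σ) then ln T ~ Normal(μ,σ), so the p-quantile of ln T is μ + z_p·σ.
ln(0.6) = -0.5108 and ln(1.9) = 0.6419; z_{0.25} = -0.6745, z_{0.7} = 0.5244.
σ = (0.6419 − -0.5108)/(0.5244 − (-0.6745)) = 0.961.
μ = -0.5108 − (-0.6745)·0.961 = 0.138.
E[T] = exp(μ + σ²/2) = exp(0.138 + 0.4622) = 1.82.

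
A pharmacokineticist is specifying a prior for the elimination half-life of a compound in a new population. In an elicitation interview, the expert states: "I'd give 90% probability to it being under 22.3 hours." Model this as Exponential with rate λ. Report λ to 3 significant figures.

λ ≈ 0.103

P(T < 22.3) = 1 − e^(−λ·22.3) = 0.9, so λ = −ln(1−0.9)/22.3 = −ln(0.1)/22.3 = 0.103.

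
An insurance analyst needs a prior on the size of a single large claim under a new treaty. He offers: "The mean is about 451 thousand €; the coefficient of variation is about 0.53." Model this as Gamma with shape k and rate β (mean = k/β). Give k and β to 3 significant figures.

k ≈ 3.56, β ≈ 0.00789

For Gamma(k, rate β): mean = k/β, variance = k/β², so CV = 1/√k.
CV = 0.53, hence k = 1/CV² = 3.56.
Then β = k/mean = 3.56/451 = 0.00789.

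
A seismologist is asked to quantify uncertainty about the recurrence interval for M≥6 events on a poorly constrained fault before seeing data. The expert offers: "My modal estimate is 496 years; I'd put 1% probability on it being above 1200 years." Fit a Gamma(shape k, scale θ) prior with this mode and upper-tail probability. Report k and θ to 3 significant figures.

Gamma(k,θ) with k>1 has mode (k−1)θ, so θ = 496/(k−1).
Need P(X < 1200) = 0.99 with θ tied to k this way. Start at k = 2, θ = 496: P(X<1200) ≈ 0.696.
Too low — raise k to concentrate. Iterating converges to k ≈ 7.06.
Then θ = 496/(7.06−1) ≈ 81.9.

k ≈ 7.06, θ ≈ 81.9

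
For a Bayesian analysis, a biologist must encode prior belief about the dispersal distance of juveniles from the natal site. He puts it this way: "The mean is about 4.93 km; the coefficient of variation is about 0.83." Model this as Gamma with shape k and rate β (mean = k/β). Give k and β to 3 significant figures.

k ≈ 1.45, β ≈ 0.294

For Gamma(k, rate β): mean = k/β, variance = k/β², so CV = 1/√k.
CV = 0.83, hence k = 1/CV² = 1.45.
Then β = k/mean = 1.45/4.93 = 0.294.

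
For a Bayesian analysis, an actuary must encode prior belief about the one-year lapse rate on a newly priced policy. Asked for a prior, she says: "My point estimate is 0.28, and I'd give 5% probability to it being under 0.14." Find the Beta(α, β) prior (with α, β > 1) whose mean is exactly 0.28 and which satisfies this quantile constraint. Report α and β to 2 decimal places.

α ≈ 6.36, β ≈ 16.36

With mean 0.28 fixed, write α = 0.28s, β = 0.72s where s = α+β.
Need P(θ < 0.14) = 0.05 under Beta(0.28s, 0.72s). Normal approximation: (q−m)/√(m(1−m)/s) ≈ z_{0.05} = -1.64, so s ≈ 0.28·0.72·(-1.64)²/(0.14−0.28)² = 27.8.
At s = 27.8: P(θ<0.14) ≈ 0.033. Adjusting to match 0.05 gives s ≈ 22.72.
So α = 0.28·22.72 ≈ 6.36, β = 0.72·22.72 ≈ 16.36.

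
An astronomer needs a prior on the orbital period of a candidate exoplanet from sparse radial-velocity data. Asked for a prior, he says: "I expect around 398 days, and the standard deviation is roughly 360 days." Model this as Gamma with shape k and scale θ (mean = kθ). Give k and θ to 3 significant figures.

For Gamma(k, scale θ): mean = kθ, variance = kθ², so CV = 1/√k.
CV = SD/mean = 360/398 = 0.9045, hence k = 1/CV² = 1.22.
Then θ = mean/k = 398/1.22 = 326.

k ≈ 1.22, θ ≈ 326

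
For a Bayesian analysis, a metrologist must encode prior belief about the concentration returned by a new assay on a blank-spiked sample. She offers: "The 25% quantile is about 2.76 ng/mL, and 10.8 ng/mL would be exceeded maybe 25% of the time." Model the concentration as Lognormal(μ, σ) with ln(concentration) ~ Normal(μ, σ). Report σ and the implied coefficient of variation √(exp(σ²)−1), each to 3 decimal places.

σ ≈ 1.011, CV ≈ 1.335

If T ~ Lognormal(μ,σ) then ln T ~ Normal(μ,σ), so the p-quantile of ln T is μ + z_p·σ.
ln(2.76) = 1.015 and ln(10.8) = 2.38; z_{0.25} = -0.6745, z_{0.75} = 0.6745.
σ = (2.38 − 1.015)/(0.6745 − (-0.6745)) = 1.011.
μ = 1.015 − (-0.6745)·1.011 = 1.697.
CV = √(exp(σ²)−1) = √(exp(1.0229)−1) = 1.335.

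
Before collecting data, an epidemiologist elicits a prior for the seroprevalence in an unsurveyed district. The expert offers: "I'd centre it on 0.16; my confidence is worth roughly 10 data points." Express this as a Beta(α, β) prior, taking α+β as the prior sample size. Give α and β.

Under the effective-sample-size interpretation, Beta(α, β) has prior mean α/(α+β) and prior sample size α+β.
So α+β = 10 and α/(α+β) = 0.16, giving α = 0.16·10 = 1.6 and β = 10 − 1.6 = 8.4.

α = 1.6, β = 8.4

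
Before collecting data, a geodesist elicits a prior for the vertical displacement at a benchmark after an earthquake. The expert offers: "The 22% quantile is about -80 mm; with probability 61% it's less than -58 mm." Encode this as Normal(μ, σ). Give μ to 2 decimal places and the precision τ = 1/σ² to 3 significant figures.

For Normal(μ,σ), the p-quantile is μ + z_p·σ. Here z_{0.22} = -0.7722, z_{0.61} = 0.2793.
So -80 = μ − 0.7722σ and -58 = μ + 0.2793σ.
Subtracting: σ = (-58 − -80)/(0.2793 − (-0.7722)) = 20.92.
Then μ = -80 − (-0.7722)·20.92 = -63.84.
Precision τ = 1/σ² = 1/20.92² = 0.00228.

μ = -63.84, τ = 0.00228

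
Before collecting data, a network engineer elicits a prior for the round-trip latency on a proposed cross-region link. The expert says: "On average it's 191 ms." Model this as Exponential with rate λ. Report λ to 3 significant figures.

Exponential mean = 1/λ, so λ = 1/191.0 = 0.00524.

λ ≈ 0.00524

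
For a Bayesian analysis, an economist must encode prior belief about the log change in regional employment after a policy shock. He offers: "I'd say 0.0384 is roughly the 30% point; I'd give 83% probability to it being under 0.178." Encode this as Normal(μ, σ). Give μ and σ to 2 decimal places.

μ = 0.09, σ = 0.09

The p-quantile of Normal(μ,σ) is μ + z_p·σ, with z_{0.3} = -0.5244 and z_{0.83} = 0.9542.
Eliminate σ: μ = (z₂·x₁ − z₁·x₂)/(z₂ − z₁) = (0.9542·0.0384 − (-0.5244)·0.178)/1.479 = 0.09.
Then σ = (x₂ − x₁)/(z₂ − z₁) = (0.178 − 0.0384)/1.479 = 0.09.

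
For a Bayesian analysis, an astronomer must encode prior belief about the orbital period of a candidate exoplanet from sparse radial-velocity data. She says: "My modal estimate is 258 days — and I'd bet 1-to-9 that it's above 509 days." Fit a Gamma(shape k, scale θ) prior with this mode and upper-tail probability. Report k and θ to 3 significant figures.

Gamma(k,θ) with k>1 has mode (k−1)θ, so θ = 258/(k−1).
Need P(X < 509) = 0.9 with θ tied to k this way. Start at k = 2, θ = 258: P(X<509) ≈ 0.587.
Too low — raise k to concentrate. Iterating converges to k ≈ 5.15.
Then θ = 258/(5.15−1) ≈ 62.2.

k ≈ 5.15, θ ≈ 62.2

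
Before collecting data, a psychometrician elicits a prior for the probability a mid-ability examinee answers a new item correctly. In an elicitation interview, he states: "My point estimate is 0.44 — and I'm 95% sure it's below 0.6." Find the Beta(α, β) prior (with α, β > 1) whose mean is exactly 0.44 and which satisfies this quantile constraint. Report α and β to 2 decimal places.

α ≈ 11.45, β ≈ 14.58

With mean 0.44 fixed, write α = 0.44s, β = 0.56s where s = α+β.
Need P(θ < 0.6) = 0.95 under Beta(0.44s, 0.56s). Normal approximation: (q−m)/√(m(1−m)/s) ≈ z_{0.95} = 1.64, so s ≈ 0.44·0.56·(1.64)²/(0.6−0.44)² = 26.0.
At s = 26.0: P(θ<0.6) ≈ 0.950. Adjusting to match 0.95 gives s ≈ 26.03.
So α = 0.44·26.03 ≈ 11.45, β = 0.56·26.03 ≈ 14.58.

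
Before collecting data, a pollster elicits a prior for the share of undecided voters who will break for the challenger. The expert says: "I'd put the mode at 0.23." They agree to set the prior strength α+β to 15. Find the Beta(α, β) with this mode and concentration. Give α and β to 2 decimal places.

α = 3.99, β = 11.01

For α,β > 1 the Beta mode is (α−1)/(α+β−2). With α+β = 15, the mode is (α−1)/13.
Set (α−1)/13 = 0.23 → α = 1 + 0.23·13 = 3.99.
β = 15 − α = 11.01.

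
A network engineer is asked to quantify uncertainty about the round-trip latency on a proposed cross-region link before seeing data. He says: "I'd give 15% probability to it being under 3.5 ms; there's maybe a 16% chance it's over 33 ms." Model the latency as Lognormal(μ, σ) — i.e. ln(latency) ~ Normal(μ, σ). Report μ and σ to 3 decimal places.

If T ~ Lognormal(μ,σ) then ln T ~ Normal(μ,σ), so the p-quantile of ln T is μ + z_p·σ.
ln(3.5) = 1.253 and ln(33) = 3.497; z_{0.15} = -1.036, z_{0.84} = 0.9945.
σ = (3.497 − 1.253)/(0.9945 − (-1.036)) = 1.105.
μ = 1.253 − (-1.036)·1.105 = 2.398.

μ ≈ 2.398, σ ≈ 1.105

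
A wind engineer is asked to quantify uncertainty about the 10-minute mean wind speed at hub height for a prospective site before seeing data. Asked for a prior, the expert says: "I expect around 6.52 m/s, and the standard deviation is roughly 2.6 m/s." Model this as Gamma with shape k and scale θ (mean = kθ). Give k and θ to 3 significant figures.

k ≈ 6.29, θ ≈ 1.04

For Gamma(k, scale θ): mean = kθ, variance = kθ², so CV = 1/√k.
CV = SD/mean = 2.6/6.52 = 0.3988, hence k = 1/CV² = 6.29.
Then θ = mean/k = 6.52/6.29 = 1.04.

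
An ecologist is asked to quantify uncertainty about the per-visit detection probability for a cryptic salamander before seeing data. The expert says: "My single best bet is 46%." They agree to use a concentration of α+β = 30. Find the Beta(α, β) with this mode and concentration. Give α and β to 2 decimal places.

For α,β > 1 the Beta mode is (α−1)/(α+β−2). With α+β = 30, the mode is (α−1)/28.
Set (α−1)/28 = 0.46 → α = 1 + 0.46·28 = 13.88.
β = 30 − α = 16.12.

α = 13.88, β = 16.12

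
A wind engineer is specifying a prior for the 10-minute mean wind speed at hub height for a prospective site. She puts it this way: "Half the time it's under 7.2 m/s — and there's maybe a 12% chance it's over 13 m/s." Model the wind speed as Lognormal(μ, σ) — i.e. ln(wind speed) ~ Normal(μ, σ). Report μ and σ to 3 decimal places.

μ ≈ 1.974, σ ≈ 0.503

If T ~ Lognormal(μ,σ) then ln T ~ Normal(μ,σ), so the p-quantile of ln T is μ + z_p·σ.
ln(7.2) = 1.974 and ln(13) = 2.565; z_{0.5} = 0, z_{0.88} = 1.175.
σ = (2.565 − 1.974)/(1.175 − (0)) = 0.503.
μ = 1.974 − (0)·0.503 = 1.974.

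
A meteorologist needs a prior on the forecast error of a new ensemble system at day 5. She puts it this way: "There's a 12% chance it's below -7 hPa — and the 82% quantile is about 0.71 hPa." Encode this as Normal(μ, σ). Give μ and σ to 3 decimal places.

μ = -2.666, σ = 3.688

The p-quantile of Normal(μ,σ) is μ + z_p·σ, with z_{0.12} = -1.175 and z_{0.82} = 0.9154.
Eliminate σ: μ = (z₂·x₁ − z₁·x₂)/(z₂ − z₁) = (0.9154·-7 − (-1.175)·0.71)/2.09 = -2.666.
Then σ = (x₂ − x₁)/(z₂ − z₁) = (0.71 − -7)/2.09 = 3.688.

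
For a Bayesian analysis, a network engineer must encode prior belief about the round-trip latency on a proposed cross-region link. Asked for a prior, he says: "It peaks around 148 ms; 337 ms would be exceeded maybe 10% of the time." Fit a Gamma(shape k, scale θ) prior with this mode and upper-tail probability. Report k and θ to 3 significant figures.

k ≈ 3.84, θ ≈ 52.1

Gamma(k,θ) with k>1 has mode (k−1)θ, so θ = 148/(k−1).
Need P(X < 337) = 0.9 with θ tied to k this way. Start at k = 2, θ = 148: P(X<337) ≈ 0.664.
Too low — raise k to concentrate. Iterating converges to k ≈ 3.84.
Then θ = 148/(3.84−1) ≈ 52.1.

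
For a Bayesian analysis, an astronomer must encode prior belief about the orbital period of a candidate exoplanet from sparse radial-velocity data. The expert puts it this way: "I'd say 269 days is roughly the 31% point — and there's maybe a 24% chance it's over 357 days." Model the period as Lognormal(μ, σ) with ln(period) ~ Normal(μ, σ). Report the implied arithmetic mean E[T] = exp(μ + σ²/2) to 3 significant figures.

E[T] ≈ 311 days

If T ~ Lognormal(μ,σ) then ln T ~ Normal(μ,σ), so the p-quantile of ln T is μ + z_p·σ.
ln(269) = 5.595 and ln(357) = 5.878; z_{0.31} = -0.4959, z_{0.76} = 0.7063.
σ = (5.878 − 5.595)/(0.7063 − (-0.4959)) = 0.235.
μ = 5.595 − (-0.4959)·0.235 = 5.711.
E[T] = exp(μ + σ²/2) = exp(5.711 + 0.0277) = 311 days.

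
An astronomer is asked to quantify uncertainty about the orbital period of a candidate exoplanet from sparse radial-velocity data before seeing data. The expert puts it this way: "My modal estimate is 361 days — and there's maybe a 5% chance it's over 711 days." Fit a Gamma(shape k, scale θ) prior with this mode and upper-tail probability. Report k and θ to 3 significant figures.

k ≈ 7.04, θ ≈ 59.8

Gamma(k,θ) with k>1 has mode (k−1)θ, so θ = 361/(k−1).
Need P(X < 711) = 0.95 with θ tied to k this way. Start at k = 2, θ = 361: P(X<711) ≈ 0.586.
Too low — raise k to concentrate. Iterating converges to k ≈ 7.04.
Then θ = 361/(7.04−1) ≈ 59.8.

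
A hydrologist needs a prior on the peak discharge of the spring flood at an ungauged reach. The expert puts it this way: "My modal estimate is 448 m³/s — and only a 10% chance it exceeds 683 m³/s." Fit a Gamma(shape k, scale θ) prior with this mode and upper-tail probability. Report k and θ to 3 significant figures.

k ≈ 11.5, θ ≈ 42.7

Gamma(k,θ) with k>1 has mode (k−1)θ, so θ = 448/(k−1).
Need P(X < 683) = 0.9 with θ tied to k this way. Start at k = 2, θ = 448: P(X<683) ≈ 0.450.
Too low — raise k to concentrate. Iterating converges to k ≈ 11.5.
Then θ = 448/(11.5−1) ≈ 42.7.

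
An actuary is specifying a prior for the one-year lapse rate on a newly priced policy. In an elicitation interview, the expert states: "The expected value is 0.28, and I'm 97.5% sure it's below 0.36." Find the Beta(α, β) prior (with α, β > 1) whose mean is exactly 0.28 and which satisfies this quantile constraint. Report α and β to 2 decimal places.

With mean 0.28 fixed, write α = 0.28s, β = 0.72s where s = α+β.
Need P(θ < 0.36) = 0.975 under Beta(0.28s, 0.72s). Normal approximation: (q−m)/√(m(1−m)/s) ≈ z_{0.975} = 1.96, so s ≈ 0.28·0.72·(1.96)²/(0.36−0.28)² = 121.0.
At s = 121.0: P(θ<0.36) ≈ 0.971. Adjusting to match 0.975 gives s ≈ 129.74.
So α = 0.28·129.74 ≈ 36.33, β = 0.72·129.74 ≈ 93.41.

α ≈ 36.33, β ≈ 93.41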